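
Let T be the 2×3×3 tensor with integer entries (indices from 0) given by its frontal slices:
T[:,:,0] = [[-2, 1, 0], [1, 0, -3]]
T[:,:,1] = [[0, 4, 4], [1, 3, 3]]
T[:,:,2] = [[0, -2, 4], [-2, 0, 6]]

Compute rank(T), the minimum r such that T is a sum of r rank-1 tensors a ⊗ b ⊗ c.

3

Lower bound: the mode-3 unfolding of T (rows indexed by k, columns by (i,j) = (0,0), (0,1), (0,2), (1,0), (1,1), (1,2)) is [[-2, 1, 0, 1, 0, -3], [0, 4, 4, 1, 3, 3], [0, -2, 4, -2, 0, 6]].
There the 3×3 minor on rows k ∈ {0, 1, 2}, columns (i,j) ∈ {(0,0), (0,1), (0,2)} is det [[-2, 1, 0], [0, 4, 4], [0, -2, 4]] = -48 ≠ 0, so this unfolding has rank ≥ 3; CP rank is at least every unfolding rank, so rank(T) ≥ 3. (Unfolding ranks only ever bound the CP rank from below — rank(T) can be strictly larger than all of them — so the matching upper bound has to come from an explicit 3-term decomposition.)
Upper bound: T is a sum of 3 rank-1 terms, T = (1, 0) ⊗ (1, 0, -1) ⊗ (-4, -2, 4) + (1, 1) ⊗ (0, 1, 2) ⊗ (-1, 2, 2) + (2, 1) ⊗ (1, 1, -1) ⊗ (1, 1, -2) (one valid choice — decompositions are not unique — normalised so each a, b is primitive with positive first nonzero entry; check it by expanding all entries), so rank(T) ≤ 3.
These bounds meet, so rank(T) = 3.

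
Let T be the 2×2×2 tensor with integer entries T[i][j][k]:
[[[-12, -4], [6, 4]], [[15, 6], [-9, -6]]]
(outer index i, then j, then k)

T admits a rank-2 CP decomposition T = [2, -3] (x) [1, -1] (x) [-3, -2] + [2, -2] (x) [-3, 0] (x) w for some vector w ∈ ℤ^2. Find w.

w = [1, 0]

Subtract the known terms from T to get the rank-1 residual R = [2, -2] (x) [-3, 0] (x) w, so R[i,j,k] = a[i]·b[j]·w[k]. Pick indices with nonzero a[0]·b[0] = (2)·(-3) = -6. Only the fibre through (0,0,·) is needed: R[0,0,:] = T[0,0,:] − Σₗ aₗ[0]bₗ[0]cₗ = [-12, -4] − (2)·(1)·[-3, -2] = [-6, 0]. Then w[k] = R[0,0,k] / -6 for each k, giving w = [-6, 0] / -6 = [1, 0].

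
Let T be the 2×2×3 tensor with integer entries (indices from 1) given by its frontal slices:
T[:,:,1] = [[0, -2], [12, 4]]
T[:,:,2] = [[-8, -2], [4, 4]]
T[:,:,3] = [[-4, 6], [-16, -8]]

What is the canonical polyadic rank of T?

Lower bound: in the mode-3 unfolding of T (rows indexed by k, columns by (i,j)) the 3×3 minor on rows k ∈ {1, 2, 3}, columns (i,j) ∈ {(1,1), (1,2), (2,1)} is det [[0, -2, 12], [-8, -2, 4], [-4, 6, -16]] = -384 ≠ 0, so that unfolding has rank ≥ 3 and hence rank(T) ≥ 3 (CP rank is at least every unfolding rank, though it can be larger).
Upper bound: T is a sum of 3 rank-1 terms, T = [1, -2] (x) [2, 1] (x) [-2, -2, 2] + [1, -1] (x) [0, 1] (x) [0, 0, 4] + [1, 1] (x) [1, 0] (x) [4, -4, -8] (written with every a and b primitive with positive leading entry and the scale carried by c; CP decompositions are not unique, and this one is verified by expanding entrywise), so rank(T) ≤ 3.
These bounds meet, so rank(T) = 3.

3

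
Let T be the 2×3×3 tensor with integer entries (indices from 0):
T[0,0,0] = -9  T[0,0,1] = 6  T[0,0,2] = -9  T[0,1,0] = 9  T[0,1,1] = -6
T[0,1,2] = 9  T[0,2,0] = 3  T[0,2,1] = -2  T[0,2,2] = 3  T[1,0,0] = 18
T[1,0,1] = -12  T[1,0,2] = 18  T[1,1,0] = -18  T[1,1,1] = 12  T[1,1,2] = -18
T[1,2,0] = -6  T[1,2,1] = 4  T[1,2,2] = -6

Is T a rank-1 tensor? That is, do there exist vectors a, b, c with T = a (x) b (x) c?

If T = a (x) b (x) c then every fibre of T is a multiple of the corresponding factor, so read the factors off the fibres through the nonzero entry T[0,0,0] = -9.
The mode-1 fibre T[:,0,0] = [-9, 18] gives a = [1, -2] (primitive direction); the mode-2 fibre T[0,:,0] = [-9, 9, 3] gives b = [3, -3, -1]; then c[k] = T[0,0,k] / (a[0]·b[0]) = [-9, 6, -9] / 3 = [-3, 2, -3].
Expanding [1, -2] (x) [3, -3, -1] (x) [-3, 2, -3] reproduces all 18 entries of T, so T = [1, -2] (x) [3, -3, -1] (x) [-3, 2, -3] and rank(T) ≤ 1.
Equivalently every frontal slice T[:,:,k] is c[k] times the rank-1 matrix [1, -2] (x) [3, -3, -1]. So T has rank 1 (it is nonzero).

Yes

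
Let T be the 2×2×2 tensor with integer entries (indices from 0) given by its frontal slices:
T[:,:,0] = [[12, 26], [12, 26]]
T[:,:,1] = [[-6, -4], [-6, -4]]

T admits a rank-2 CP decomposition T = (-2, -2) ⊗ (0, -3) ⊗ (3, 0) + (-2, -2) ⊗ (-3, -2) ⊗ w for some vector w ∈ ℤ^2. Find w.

Subtract the known terms from T to get the rank-1 residual R = (-2, -2) ⊗ (-3, -2) ⊗ w, so R[i,j,k] = a[i]·b[j]·w[k]. Pick indices with nonzero a[0]·b[0] = (-2)·(-3) = 6. Only the fibre through (0,0,·) is needed: R[0,0,:] = T[0,0,:] − Σₗ aₗ[0]bₗ[0]cₗ = [12, -6] − (-2)·(0)·(3, 0) = [12, -6]. Then w[k] = R[0,0,k] / 6 for each k, giving w = [12, -6] / 6 = (2, -1).

w = (2, -1)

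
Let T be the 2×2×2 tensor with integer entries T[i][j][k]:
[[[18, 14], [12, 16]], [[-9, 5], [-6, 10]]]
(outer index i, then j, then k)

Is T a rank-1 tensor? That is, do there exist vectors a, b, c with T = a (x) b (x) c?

No

The mode-3 unfolding of T (rows indexed by k, columns by (i,j) = (0,0), (0,1), (1,0), (1,1)) is [[18, 12, -9, -6], [14, 16, 5, 10]].
There the 2×2 minor on rows k ∈ {0, 1}, columns (i,j) ∈ {(0,0), (0,1)} is det [[18, 12], [14, 16]] = 120 ≠ 0, so this unfolding has rank ≥ 2; CP rank is at least every unfolding rank, so rank(T) ≥ 2.
In particular rank(T) ≥ 2 > 1, so T is not rank-1.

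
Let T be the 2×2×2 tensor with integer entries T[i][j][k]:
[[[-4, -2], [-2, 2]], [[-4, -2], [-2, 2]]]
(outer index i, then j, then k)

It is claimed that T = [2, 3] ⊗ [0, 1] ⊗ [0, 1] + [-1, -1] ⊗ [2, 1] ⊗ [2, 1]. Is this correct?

Reconstruct entry (0,1,1) from the claimed factors: Σₗ aₗ[0]bₗ[1]cₗ[1] = (2)·(1)·(1) + (-1)·(1)·(1) = 1, but T[0,1,1] = 2. The claim is false.

No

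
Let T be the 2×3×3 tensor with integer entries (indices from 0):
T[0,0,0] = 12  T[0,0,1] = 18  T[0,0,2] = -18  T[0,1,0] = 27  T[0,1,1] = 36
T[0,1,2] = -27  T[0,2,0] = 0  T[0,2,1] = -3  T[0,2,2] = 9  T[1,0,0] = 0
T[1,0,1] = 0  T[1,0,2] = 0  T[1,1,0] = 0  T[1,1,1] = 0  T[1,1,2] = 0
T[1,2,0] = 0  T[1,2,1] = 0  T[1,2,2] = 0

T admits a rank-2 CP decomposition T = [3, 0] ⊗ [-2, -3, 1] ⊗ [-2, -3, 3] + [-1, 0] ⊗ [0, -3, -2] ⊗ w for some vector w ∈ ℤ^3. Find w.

Subtract the known terms from T to get the rank-1 residual R = [-1, 0] ⊗ [0, -3, -2] ⊗ w, so R[i,j,k] = a[i]·b[j]·w[k]. Pick indices with nonzero a[0]·b[1] = (-1)·(-3) = 3. Only the fibre through (0,1,·) is needed: R[0,1,:] = T[0,1,:] − Σₗ aₗ[0]bₗ[1]cₗ = [27, 36, -27] − (3)·(-3)·[-2, -3, 3] = [9, 9, 0]. Then w[k] = R[0,1,k] / 3 for each k, giving w = [9, 9, 0] / 3 = [3, 3, 0].

w = [3, 3, 0]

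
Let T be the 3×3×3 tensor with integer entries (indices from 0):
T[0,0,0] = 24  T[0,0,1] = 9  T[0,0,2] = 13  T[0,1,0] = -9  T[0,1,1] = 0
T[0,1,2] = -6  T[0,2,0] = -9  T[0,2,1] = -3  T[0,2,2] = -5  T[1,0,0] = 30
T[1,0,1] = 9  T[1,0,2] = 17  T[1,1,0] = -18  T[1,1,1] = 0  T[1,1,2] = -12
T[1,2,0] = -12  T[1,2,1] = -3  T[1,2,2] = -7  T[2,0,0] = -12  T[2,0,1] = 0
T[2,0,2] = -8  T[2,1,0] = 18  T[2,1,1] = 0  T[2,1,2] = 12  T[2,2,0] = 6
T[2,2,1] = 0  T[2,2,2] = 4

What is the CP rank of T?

2

Lower bound: the mode-3 unfolding of T (rows indexed by k, columns by (i,j) = (0,0), (0,1), (0,2), (1,0), (1,1), (1,2), (2,0), (2,1), (2,2)) is [[24, -9, -9, 30, -18, -12, -12, 18, 6], [9, 0, -3, 9, 0, -3, 0, 0, 0], [13, -6, -5, 17, -12, -7, -8, 12, 4]].
There the 2×2 minor on rows k ∈ {0, 1}, columns (i,j) ∈ {(0,0), (0,1)} is det [[24, -9], [9, 0]] = 81 ≠ 0, so this unfolding has rank ≥ 2; CP rank is at least every unfolding rank, so rank(T) ≥ 2. (Unfolding ranks only ever bound the CP rank from below — rank(T) can be strictly larger than all of them — so the matching upper bound has to come from an explicit 2-term decomposition.)
Upper bound — finding two terms. Write S_k = T[:,:,k] for the frontal slices: S₀ = [[24, -9, -9], [30, -18, -12], [-12, 18, 6]], S₁ = [[9, 0, -3], [9, 0, -3], [0, 0, 0]], S₂ = [[13, -6, -5], [17, -12, -7], [-8, 12, 4]].
If T = a₁ ⊗ b₁ ⊗ c₁ + a₂ ⊗ b₂ ⊗ c₂ then each S_k = c₁[k]·a₁b₁ᵀ + c₂[k]·a₂b₂ᵀ. S₀ and S₁ are linearly independent, so a₁b₁ᵀ and a₂b₂ᵀ must span the same plane of matrices: they are the rank-1 matrices of the form x·S₀ + y·S₁.
The 2×2 minor of x·S₀ + y·S₁ on rows {0,1}, columns {0,1} is −162·x² − 81·xy = (-81)·(2·x + y)(x), vanishing at (x:y) = (1:-2) and (0:1).
M₁ = S₀ − 2·S₁ = [[6, -9, -3], [12, -18, -6], [-12, 18, 6]] = 3·[1, 2, -2][2, -3, -1]ᵀ and M₂ = S₁ = [[9, 0, -3], [9, 0, -3], [0, 0, 0]] = 3·[1, 1, 0][3, 0, -1]ᵀ, so take a₁ = [1, 2, -2], b₁ = [2, -3, -1], a₂ = [1, 1, 0], b₂ = [3, 0, -1].
Each slice is an integer combination of E₁ = a₁b₁ᵀ and E₂ = a₂b₂ᵀ: S₀ = 3·E₁ + 6·E₂, S₁ = 3·E₂, S₂ = 2·E₁ + 3·E₂; reading off coefficients, c₁ = [3, 0, 2] and c₂ = [6, 3, 3].
Hence T = [1, 2, -2] ⊗ [2, -3, -1] ⊗ [3, 0, 2] + [1, 1, 0] ⊗ [3, 0, -1] ⊗ [6, 3, 3], so rank(T) ≤ 2.
These bounds meet, so rank(T) = 2.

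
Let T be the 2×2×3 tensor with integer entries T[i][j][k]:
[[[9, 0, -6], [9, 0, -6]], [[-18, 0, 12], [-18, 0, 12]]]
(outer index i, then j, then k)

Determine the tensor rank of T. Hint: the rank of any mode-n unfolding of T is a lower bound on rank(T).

1

Lower bound: T ≠ 0 (e.g. T[0,0,0] = 9), so rank(T) ≥ 1.
Upper bound: if T = a ⊗ b ⊗ c then every fibre of T is a multiple of the corresponding factor, so read the factors off the fibres through the nonzero entry T[0,0,0] = 9.
The mode-1 fibre T[:,0,0] = [9, -18] gives a = [1, -2] (primitive direction); the mode-2 fibre T[0,:,0] = [9, 9] gives b = [1, 1]; then c[k] = T[0,0,k] / (a[0]·b[0]) = [9, 0, -6] / 1 = [9, 0, -6].
Expanding [1, -2] ⊗ [1, 1] ⊗ [9, 0, -6] reproduces all 12 entries of T, so T = [1, -2] ⊗ [1, 1] ⊗ [9, 0, -6] and rank(T) ≤ 1.
These bounds meet, so rank(T) = 1.
Check entry T[0,0,0] = 9: (1)·(1)·(9) = 9.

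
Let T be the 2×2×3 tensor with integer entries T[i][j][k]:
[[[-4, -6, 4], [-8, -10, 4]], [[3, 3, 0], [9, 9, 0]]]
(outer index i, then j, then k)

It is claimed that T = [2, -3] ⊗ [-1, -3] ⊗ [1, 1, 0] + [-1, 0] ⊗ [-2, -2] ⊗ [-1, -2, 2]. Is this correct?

Reconstruct entrywise from the claimed factors. For example, T[0,0,2] = 4 and Σₗ aₗ[0]bₗ[0]cₗ[2] = (2)·(-1)·(0) + (-1)·(-2)·(2) = 4; checking all 12 entries, every one matches. The claim holds.

Yes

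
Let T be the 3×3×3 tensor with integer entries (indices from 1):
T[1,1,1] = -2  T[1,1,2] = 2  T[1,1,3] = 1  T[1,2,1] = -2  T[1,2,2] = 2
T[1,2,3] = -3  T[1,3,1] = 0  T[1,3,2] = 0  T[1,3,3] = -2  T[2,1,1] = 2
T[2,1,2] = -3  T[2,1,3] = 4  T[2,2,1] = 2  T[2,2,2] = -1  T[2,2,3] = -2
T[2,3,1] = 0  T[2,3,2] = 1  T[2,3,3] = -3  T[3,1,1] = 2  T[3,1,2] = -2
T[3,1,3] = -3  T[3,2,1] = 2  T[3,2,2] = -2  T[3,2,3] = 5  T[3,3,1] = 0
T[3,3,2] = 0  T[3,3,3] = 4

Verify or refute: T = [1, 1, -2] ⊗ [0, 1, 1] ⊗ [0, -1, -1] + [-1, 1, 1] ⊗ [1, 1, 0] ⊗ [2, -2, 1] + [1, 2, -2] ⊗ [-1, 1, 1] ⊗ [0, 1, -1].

No

Reconstruct entry (1,1,2) from the claimed factors: Σₗ aₗ[1]bₗ[1]cₗ[2] = (1)·(0)·(-1) + (-1)·(1)·(-2) + (1)·(-1)·(1) = 1, but T[1,1,2] = 2. The claim is false.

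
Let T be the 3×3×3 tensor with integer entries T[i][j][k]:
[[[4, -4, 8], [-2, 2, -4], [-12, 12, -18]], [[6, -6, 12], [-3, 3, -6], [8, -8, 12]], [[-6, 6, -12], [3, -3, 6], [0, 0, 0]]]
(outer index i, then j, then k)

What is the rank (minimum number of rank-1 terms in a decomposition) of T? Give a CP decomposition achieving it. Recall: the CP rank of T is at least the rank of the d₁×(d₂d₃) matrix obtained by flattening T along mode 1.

rank(T) = 2

Lower bound: the mode-2 unfolding of T (rows indexed by j, columns by (i,k) = (0,0), (0,1), (0,2), (1,0), (1,1), (1,2), (2,0), (2,1), (2,2)) is [[4, -4, 8, 6, -6, 12, -6, 6, -12], [-2, 2, -4, -3, 3, -6, 3, -3, 6], [-12, 12, -18, 8, -8, 12, 0, 0, 0]].
There the 2×2 minor on rows j ∈ {0, 2}, columns (i,k) ∈ {(0,0), (0,2)} is det [[4, 8], [-12, -18]] = 24 ≠ 0, so this unfolding has rank ≥ 2; CP rank is at least every unfolding rank, so rank(T) ≥ 2. (Flattening ranks never certify an upper bound on CP rank; for that we must actually write T with 2 rank-1 terms.)
Upper bound — finding two terms. Write S_k = T[:,:,k] for the frontal slices: S₀ = [[4, -2, -12], [6, -3, 8], [-6, 3, 0]], S₁ = [[-4, 2, 12], [-6, 3, -8], [6, -3, 0]], S₂ = [[8, -4, -18], [12, -6, 12], [-12, 6, 0]].
If T = a₁ ⊗ b₁ ⊗ c₁ + a₂ ⊗ b₂ ⊗ c₂ then each S_k = c₁[k]·a₁b₁ᵀ + c₂[k]·a₂b₂ᵀ. S₀ and S₂ are linearly independent, so a₁b₁ᵀ and a₂b₂ᵀ must span the same plane of matrices: they are the rank-1 matrices of the form x·S₀ + y·S₂.
The 2×2 minor of x·S₀ + y·S₂ on rows {0,1}, columns {0,2} is 104·x² + 364·xy + 312·y² = 52·(2·x + 3·y)(x + 2·y), vanishing at (x:y) = (3:-2) and (2:-1).
M₁ = 3·S₀ − 2·S₂ = [[-4, 2, 0], [-6, 3, 0], [6, -3, 0]] = −[2, 3, -3][2, -1, 0]ᵀ and M₂ = 2·S₀ − S₂ = [[0, 0, -6], [0, 0, 4], [0, 0, 0]] = (-2)·[3, -2, 0][0, 0, 1]ᵀ, so take a₁ = [2, 3, -3], b₁ = [2, -1, 0], a₂ = [3, -2, 0], b₂ = [0, 0, 1].
Each slice is an integer combination of E₁ = a₁b₁ᵀ and E₂ = a₂b₂ᵀ: S₀ = E₁ − 4·E₂, S₁ = −E₁ + 4·E₂, S₂ = 2·E₁ − 6·E₂; reading off coefficients, c₁ = [1, -1, 2] and c₂ = [-4, 4, -6].
Hence T = [2, 3, -3] ⊗ [2, -1, 0] ⊗ [1, -1, 2] + [3, -2, 0] ⊗ [0, 0, 1] ⊗ [-4, 4, -6], so rank(T) ≤ 2.
These bounds meet, so rank(T) = 2.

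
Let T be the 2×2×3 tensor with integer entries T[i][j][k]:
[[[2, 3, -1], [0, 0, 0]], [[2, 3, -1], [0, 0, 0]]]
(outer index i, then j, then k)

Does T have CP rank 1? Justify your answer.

Yes

If T = a (x) b (x) c then every fibre of T is a multiple of the corresponding factor, so read the factors off the fibres through the nonzero entry T[0,0,0] = 2.
The mode-1 fibre T[:,0,0] = [2, 2] gives a = [1, 1] (primitive direction); the mode-2 fibre T[0,:,0] = [2, 0] gives b = [1, 0]; then c[k] = T[0,0,k] / (a[0]·b[0]) = [2, 3, -1] / 1 = [2, 3, -1].
Expanding [1, 1] (x) [1, 0] (x) [2, 3, -1] reproduces all 12 entries of T, so T = [1, 1] (x) [1, 0] (x) [2, 3, -1] and rank(T) ≤ 1.
Equivalently every frontal slice T[:,:,k] is c[k] times the rank-1 matrix [1, 1] (x) [1, 0]. So T has rank 1 (it is nonzero).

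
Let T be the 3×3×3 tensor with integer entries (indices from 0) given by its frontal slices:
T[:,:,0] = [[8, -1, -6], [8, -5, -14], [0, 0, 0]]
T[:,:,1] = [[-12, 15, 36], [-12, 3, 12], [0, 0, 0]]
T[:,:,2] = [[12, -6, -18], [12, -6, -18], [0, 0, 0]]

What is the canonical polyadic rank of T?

2

Lower bound: the mode-2 unfolding of T (rows indexed by j, columns by (i,k) = (0,0), (0,1), (0,2), (1,0), (1,1), (1,2), (2,0), (2,1), (2,2)) is [[8, -12, 12, 8, -12, 12, 0, 0, 0], [-1, 15, -6, -5, 3, -6, 0, 0, 0], [-6, 36, -18, -14, 12, -18, 0, 0, 0]].
There the 2×2 minor on rows j ∈ {0, 1}, columns (i,k) ∈ {(0,0), (0,1)} is det [[8, -12], [-1, 15]] = 108 ≠ 0, so this unfolding has rank ≥ 2; CP rank is at least every unfolding rank, so rank(T) ≥ 2. (Unfolding ranks only ever bound the CP rank from below — rank(T) can be strictly larger than all of them — so the matching upper bound has to come from an explicit 2-term decomposition.)
Upper bound — finding two terms. Write S_k = T[:,:,k] for the frontal slices: S₀ = [[8, -1, -6], [8, -5, -14], [0, 0, 0]], S₁ = [[-12, 15, 36], [-12, 3, 12], [0, 0, 0]], S₂ = [[12, -6, -18], [12, -6, -18], [0, 0, 0]].
If T = a₁ ⊗ b₁ ⊗ c₁ + a₂ ⊗ b₂ ⊗ c₂ then each S_k = c₁[k]·a₁b₁ᵀ + c₂[k]·a₂b₂ᵀ. S₀ and S₁ are linearly independent, so a₁b₁ᵀ and a₂b₂ᵀ must span the same plane of matrices: they are the rank-1 matrices of the form x·S₀ + y·S₁.
The 2×2 minor of x·S₀ + y·S₁ on rows {0,1}, columns {0,1} is −32·x² − 48·xy + 144·y² = (-16)·(2·x − 3·y)(x + 3·y), vanishing at (x:y) = (3:2) and (3:-1).
M₁ = 3·S₀ + 2·S₁ = [[0, 27, 54], [0, -9, -18], [0, 0, 0]] = 9·[3, -1, 0][0, 1, 2]ᵀ and M₂ = 3·S₀ − S₁ = [[36, -18, -54], [36, -18, -54], [0, 0, 0]] = 18·[1, 1, 0][2, -1, -3]ᵀ, so take a₁ = [3, -1, 0], b₁ = [0, 1, 2], a₂ = [1, 1, 0], b₂ = [2, -1, -3].
Each slice is an integer combination of E₁ = a₁b₁ᵀ and E₂ = a₂b₂ᵀ: S₀ = E₁ + 4·E₂, S₁ = 3·E₁ − 6·E₂, S₂ = 6·E₂; reading off coefficients, c₁ = [1, 3, 0] and c₂ = [4, -6, 6].
Hence T = [3, -1, 0] ⊗ [0, 1, 2] ⊗ [1, 3, 0] + [1, 1, 0] ⊗ [2, -1, -3] ⊗ [4, -6, 6], so rank(T) ≤ 2.
These bounds meet, so rank(T) = 2.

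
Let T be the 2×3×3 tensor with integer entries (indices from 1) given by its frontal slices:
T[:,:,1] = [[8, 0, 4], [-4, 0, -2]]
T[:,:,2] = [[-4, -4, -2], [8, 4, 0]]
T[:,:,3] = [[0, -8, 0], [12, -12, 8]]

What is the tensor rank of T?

3

Lower bound: in the mode-2 unfolding of T (rows indexed by j, columns by (i,k)) the 3×3 minor on rows j ∈ {1, 2, 3}, columns (i,k) ∈ {(1,1), (1,2), (2,2)} is det [[8, -4, 8], [0, -4, 4], [4, -2, 0]] = 128 ≠ 0, so that unfolding has rank ≥ 3 and hence rank(T) ≥ 3 (CP rank is at least every unfolding rank, though it can be larger).
Upper bound: T is a sum of 3 rank-1 terms, T = [0, 1] ∘ [0, 2, -1] ∘ [0, 4, -2] + [1, 1] ∘ [2, -2, 1] ∘ [0, 2, 4] + [2, -1] ∘ [2, 0, 1] ∘ [2, -2, -2] (one valid choice — decompositions are not unique — normalised so each a, b is primitive with positive first nonzero entry; check it by expanding all entries), so rank(T) ≤ 3.
These bounds meet, so rank(T) = 3.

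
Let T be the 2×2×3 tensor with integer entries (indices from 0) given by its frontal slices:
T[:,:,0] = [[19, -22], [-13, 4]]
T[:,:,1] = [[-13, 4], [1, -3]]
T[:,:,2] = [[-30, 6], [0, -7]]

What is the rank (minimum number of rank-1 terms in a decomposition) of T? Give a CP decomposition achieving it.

Lower bound: the mode-2 unfolding of T (rows indexed by j, columns by (i,k) = (0,0), (0,1), (0,2), (1,0), (1,1), (1,2)) is [[19, -13, -30, -13, 1, 0], [-22, 4, 6, 4, -3, -7]].
There the 2×2 minor on rows j ∈ {0, 1}, columns (i,k) ∈ {(0,0), (0,1)} is det [[19, -13], [-22, 4]] = -210 ≠ 0, so this unfolding has rank ≥ 2; CP rank is at least every unfolding rank, so rank(T) ≥ 2. (Unfolding ranks only ever bound the CP rank from below — rank(T) can be strictly larger than all of them — so the matching upper bound has to come from an explicit 2-term decomposition.)
Upper bound — finding two terms. Write S_k = T[:,:,k] for the frontal slices: S₀ = [[19, -22], [-13, 4]], S₁ = [[-13, 4], [1, -3]], S₂ = [[-30, 6], [0, -7]].
If T = a₁ (x) b₁ (x) c₁ + a₂ (x) b₂ (x) c₂ then each S_k = c₁[k]·a₁b₁ᵀ + c₂[k]·a₂b₂ᵀ. S₀ and S₁ are linearly independent, so a₁b₁ᵀ and a₂b₂ᵀ must span the same plane of matrices: they are the rank-1 matrices of the form x·S₀ + y·S₁.
det(x·S₀ + y·S₁) is −210·x² − 35·xy + 35·y² = (-35)·(3·x − y)(2·x + y), vanishing at (x:y) = (1:3) and (1:-2).
M₁ = S₀ + 3·S₁ = [[-20, -10], [-10, -5]] = (-5)·(2, 1)(2, 1)ᵀ and M₂ = S₀ − 2·S₁ = [[45, -30], [-15, 10]] = 5·(3, -1)(3, -2)ᵀ, so take a₁ = (2, 1), b₁ = (2, 1), a₂ = (3, -1), b₂ = (3, -2).
Each slice is an integer combination of E₁ = a₁b₁ᵀ and E₂ = a₂b₂ᵀ: S₀ = −2·E₁ + 3·E₂, S₁ = −E₁ − E₂, S₂ = −3·E₁ − 2·E₂; reading off coefficients, c₁ = (-2, -1, -3) and c₂ = (3, -1, -2).
Hence T = (2, 1) (x) (2, 1) (x) (-2, -1, -3) + (3, -1) (x) (3, -2) (x) (3, -1, -2), so rank(T) ≤ 2.
These bounds meet, so rank(T) = 2.

rank(T) = 2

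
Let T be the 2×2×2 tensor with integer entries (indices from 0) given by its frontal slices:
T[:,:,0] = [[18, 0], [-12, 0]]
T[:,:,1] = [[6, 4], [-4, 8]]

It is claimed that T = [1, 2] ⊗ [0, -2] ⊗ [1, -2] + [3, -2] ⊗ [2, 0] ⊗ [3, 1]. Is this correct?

No

Reconstruct entry (0,1,0) from the claimed factors: Σₗ aₗ[0]bₗ[1]cₗ[0] = (1)·(-2)·(1) + (3)·(0)·(3) = -2, but T[0,1,0] = 0. The claim is false.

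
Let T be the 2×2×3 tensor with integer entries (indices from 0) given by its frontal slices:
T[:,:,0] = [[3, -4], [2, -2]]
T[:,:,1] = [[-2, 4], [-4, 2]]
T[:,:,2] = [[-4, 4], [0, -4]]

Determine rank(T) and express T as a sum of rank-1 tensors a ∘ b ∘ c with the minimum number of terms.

rank(T) = 3

Lower bound: the mode-3 unfolding of T (rows indexed by k, columns by (i,j) = (0,0), (0,1), (1,0), (1,1)) is [[3, -4, 2, -2], [-2, 4, -4, 2], [-4, 4, 0, -4]].
There the 3×3 minor on rows k ∈ {0, 1, 2}, columns (i,j) ∈ {(0,0), (0,1), (1,1)} is det [[3, -4, -2], [-2, 4, 2], [-4, 4, -4]] = -24 ≠ 0, so this unfolding has rank ≥ 3; CP rank is at least every unfolding rank, so rank(T) ≥ 3. (Unfolding ranks only ever bound the CP rank from below — rank(T) can be strictly larger than all of them — so the matching upper bound has to come from an explicit 3-term decomposition.)
Upper bound: T is a sum of 3 rank-1 terms, T = (0, 1) ∘ (0, 1) ∘ (-2, 2, -4) + (1, -2) ∘ (1, 0) ∘ (-1, 2, 0) + (1, 0) ∘ (1, -1) ∘ (4, -4, -4) (written with every a and b primitive with positive leading entry and the scale carried by c; CP decompositions are not unique, and this one is verified by expanding entrywise), so rank(T) ≤ 3.
These bounds meet, so rank(T) = 3.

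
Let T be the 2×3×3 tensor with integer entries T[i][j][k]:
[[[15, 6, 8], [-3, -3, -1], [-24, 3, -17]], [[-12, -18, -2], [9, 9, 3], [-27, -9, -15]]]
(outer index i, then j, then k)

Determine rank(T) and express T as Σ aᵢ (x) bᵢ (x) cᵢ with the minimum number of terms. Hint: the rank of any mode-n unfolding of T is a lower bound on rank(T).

Lower bound: the mode-3 unfolding of T (rows indexed by k, columns by (i,j) = (0,0), (0,1), (0,2), (1,0), (1,1), (1,2)) is [[15, -3, -24, -12, 9, -27], [6, -3, 3, -18, 9, -9], [8, -1, -17, -2, 3, -15]].
There the 2×2 minor on rows k ∈ {0, 1}, columns (i,j) ∈ {(0,0), (0,1)} is det [[15, -3], [6, -3]] = -27 ≠ 0, so this unfolding has rank ≥ 2; CP rank is at least every unfolding rank, so rank(T) ≥ 2. (Unfolding ranks only ever bound the CP rank from below — rank(T) can be strictly larger than all of them — so the matching upper bound has to come from an explicit 2-term decomposition.)
Upper bound — finding two terms. Write S_k = T[:,:,k] for the frontal slices: S₀ = [[15, -3, -24], [-12, 9, -27]], S₁ = [[6, -3, 3], [-18, 9, -9]], S₂ = [[8, -1, -17], [-2, 3, -15]].
If T = a₁ (x) b₁ (x) c₁ + a₂ (x) b₂ (x) c₂ then each S_k = c₁[k]·a₁b₁ᵀ + c₂[k]·a₂b₂ᵀ. S₀ and S₁ are linearly independent, so a₁b₁ᵀ and a₂b₂ᵀ must span the same plane of matrices: they are the rank-1 matrices of the form x·S₀ + y·S₁.
The 2×2 minor of x·S₀ + y·S₁ on rows {0,1}, columns {0,1} is 99·x² + 99·xy = 99·(x + y)(x), vanishing at (x:y) = (1:-1) and (0:1).
M₁ = S₀ − S₁ = [[9, 0, -27], [6, 0, -18]] = 3·(3, 2)(1, 0, -3)ᵀ and M₂ = S₁ = [[6, -3, 3], [-18, 9, -9]] = 3·(1, -3)(2, -1, 1)ᵀ, so take a₁ = (3, 2), b₁ = (1, 0, -3), a₂ = (1, -3), b₂ = (2, -1, 1).
Each slice is an integer combination of E₁ = a₁b₁ᵀ and E₂ = a₂b₂ᵀ: S₀ = 3·E₁ + 3·E₂, S₁ = 3·E₂, S₂ = 2·E₁ + E₂; reading off coefficients, c₁ = (3, 0, 2) and c₂ = (3, 3, 1).
Hence T = (3, 2) (x) (1, 0, -3) (x) (3, 0, 2) + (1, -3) (x) (2, -1, 1) (x) (3, 3, 1), so rank(T) ≤ 2.
These bounds meet, so rank(T) = 2.
Check entry T[0,0,0] = 15: (3)·(1)·(3) + (1)·(2)·(3) = 15.

rank(T) = 2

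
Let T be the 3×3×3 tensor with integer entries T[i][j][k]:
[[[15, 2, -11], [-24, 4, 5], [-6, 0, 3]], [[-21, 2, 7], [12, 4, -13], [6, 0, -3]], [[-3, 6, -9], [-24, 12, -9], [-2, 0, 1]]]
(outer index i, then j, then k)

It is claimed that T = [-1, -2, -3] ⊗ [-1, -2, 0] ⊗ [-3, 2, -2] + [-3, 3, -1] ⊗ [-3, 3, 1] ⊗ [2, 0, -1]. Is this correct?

Reconstruct entry (1,0,0) from the claimed factors: Σₗ aₗ[1]bₗ[0]cₗ[0] = (-2)·(-1)·(-3) + (3)·(-3)·(2) = -24, but T[1,0,0] = -21. The claim is false.

No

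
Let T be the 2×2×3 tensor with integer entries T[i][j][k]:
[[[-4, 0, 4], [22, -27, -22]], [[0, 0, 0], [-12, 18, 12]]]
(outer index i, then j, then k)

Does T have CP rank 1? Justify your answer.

The mode-1 unfolding of T (rows indexed by i, columns by (j,k) = (0,0), (0,1), (0,2), (1,0), (1,1), (1,2)) is [[-4, 0, 4, 22, -27, -22], [0, 0, 0, -12, 18, 12]].
There the 2×2 minor on rows i ∈ {0, 1}, columns (j,k) ∈ {(0,0), (1,0)} is det [[-4, 22], [0, -12]] = 48 ≠ 0, so this unfolding has rank ≥ 2; CP rank is at least every unfolding rank, so rank(T) ≥ 2.
In particular rank(T) ≥ 2 > 1, so T is not rank-1.

No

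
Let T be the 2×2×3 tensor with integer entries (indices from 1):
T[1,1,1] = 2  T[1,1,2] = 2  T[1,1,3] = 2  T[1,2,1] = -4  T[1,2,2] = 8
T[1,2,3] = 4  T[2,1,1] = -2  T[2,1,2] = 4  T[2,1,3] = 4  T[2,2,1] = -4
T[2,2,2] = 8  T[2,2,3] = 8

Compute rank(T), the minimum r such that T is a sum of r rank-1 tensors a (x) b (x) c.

3

Lower bound: the mode-3 unfolding of T (rows indexed by k, columns by (i,j) = (1,1), (1,2), (2,1), (2,2)) is [[2, -4, -2, -4], [2, 8, 4, 8], [2, 4, 4, 8]].
There the 3×3 minor on rows k ∈ {1, 2, 3}, columns (i,j) ∈ {(1,1), (1,2), (2,1)} is det [[2, -4, -2], [2, 8, 4], [2, 4, 4]] = 48 ≠ 0, so this unfolding has rank ≥ 3; CP rank is at least every unfolding rank, so rank(T) ≥ 3. (Flattening ranks never certify an upper bound on CP rank; for that we must actually write T with 3 rank-1 terms.)
Upper bound: T is a sum of 3 rank-1 terms, T = [1, 0] (x) [1, 0] (x) [4, -2, 0] + [1, 0] (x) [1, 2] (x) [-1, 2, 0] + [1, 2] (x) [1, 2] (x) [-1, 2, 2] (one valid choice — decompositions are not unique — normalised so each a, b is primitive with positive first nonzero entry; check it by expanding all entries), so rank(T) ≤ 3.
These bounds meet, so rank(T) = 3.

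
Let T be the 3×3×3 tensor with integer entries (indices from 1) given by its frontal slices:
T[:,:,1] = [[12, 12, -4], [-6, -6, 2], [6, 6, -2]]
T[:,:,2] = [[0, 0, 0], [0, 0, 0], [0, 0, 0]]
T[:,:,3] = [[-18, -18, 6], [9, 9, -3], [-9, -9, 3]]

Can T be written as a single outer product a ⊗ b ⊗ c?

The mode-1 fibre T[:,1,1] = [12, -6, 6] gives a = (2, -1, 1) (primitive direction); the mode-2 fibre T[1,:,1] = [12, 12, -4] gives b = (3, 3, -1); then c[k] = T[1,1,k] / (a[1]·b[1]) = [12, 0, -18] / 6 = (2, 0, -3).
Expanding (2, -1, 1) ⊗ (3, 3, -1) ⊗ (2, 0, -3) reproduces all 27 entries of T, so T = (2, -1, 1) ⊗ (3, 3, -1) ⊗ (2, 0, -3) and rank(T) ≤ 1.
Equivalently every frontal slice T[:,:,k] is c[k] times the rank-1 matrix (2, -1, 1) ⊗ (3, 3, -1). So T has rank 1 (it is nonzero).

Yes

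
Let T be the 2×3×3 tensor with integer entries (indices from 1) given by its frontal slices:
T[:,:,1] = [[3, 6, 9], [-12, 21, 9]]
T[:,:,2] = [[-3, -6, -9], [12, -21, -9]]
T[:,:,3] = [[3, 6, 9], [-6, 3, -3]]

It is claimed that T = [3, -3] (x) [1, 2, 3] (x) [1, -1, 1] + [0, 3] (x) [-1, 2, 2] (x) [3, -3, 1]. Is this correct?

No

Reconstruct entry (2,2,1) from the claimed factors: Σₗ aₗ[2]bₗ[2]cₗ[1] = (-3)·(2)·(1) + (3)·(2)·(3) = 12, but T[2,2,1] = 21. The claim is false.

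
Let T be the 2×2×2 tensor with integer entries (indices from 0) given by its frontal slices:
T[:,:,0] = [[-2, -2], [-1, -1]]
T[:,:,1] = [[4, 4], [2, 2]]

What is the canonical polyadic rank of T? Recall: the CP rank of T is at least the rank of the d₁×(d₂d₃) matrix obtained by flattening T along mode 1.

Lower bound: T ≠ 0 (e.g. T[0,0,0] = -2), so rank(T) ≥ 1.
Upper bound: the mode-1 fibre T[:,0,0] = [-2, -1] gives a = (2, 1) (primitive direction); the mode-2 fibre T[0,:,0] = [-2, -2] gives b = (1, 1); then c[k] = T[0,0,k] / (a[0]·b[0]) = [-2, 4] / 2 = (-1, 2).
Expanding (2, 1) ⊗ (1, 1) ⊗ (-1, 2) reproduces all 8 entries of T, so T = (2, 1) ⊗ (1, 1) ⊗ (-1, 2) and rank(T) ≤ 1.
These bounds meet, so rank(T) = 1.

1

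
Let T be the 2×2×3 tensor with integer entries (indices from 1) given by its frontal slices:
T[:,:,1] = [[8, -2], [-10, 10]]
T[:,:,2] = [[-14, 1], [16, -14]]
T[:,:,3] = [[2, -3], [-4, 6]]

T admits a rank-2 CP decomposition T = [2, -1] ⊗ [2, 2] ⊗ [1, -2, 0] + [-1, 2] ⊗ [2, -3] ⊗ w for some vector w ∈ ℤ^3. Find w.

w = [-2, 3, -1]

Subtract the known terms from T to get the rank-1 residual R = [-1, 2] ⊗ [2, -3] ⊗ w, so R[i,j,k] = a[i]·b[j]·w[k]. Pick indices with nonzero a[1]·b[1] = (-1)·(2) = -2. Only the fibre through (1,1,·) is needed: R[1,1,:] = T[1,1,:] − Σₗ aₗ[1]bₗ[1]cₗ = [8, -14, 2] − (2)·(2)·[1, -2, 0] = [4, -6, 2]. Then w[k] = R[1,1,k] / -2 for each k, giving w = [4, -6, 2] / -2 = [-2, 3, -1].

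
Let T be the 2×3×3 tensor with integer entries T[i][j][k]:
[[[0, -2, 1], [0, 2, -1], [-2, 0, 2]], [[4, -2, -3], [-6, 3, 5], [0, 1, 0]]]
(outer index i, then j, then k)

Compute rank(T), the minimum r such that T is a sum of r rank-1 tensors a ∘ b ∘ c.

3

Lower bound: the mode-3 unfolding of T (rows indexed by k, columns by (i,j) = (0,0), (0,1), (0,2), (1,0), (1,1), (1,2)) is [[0, 0, -2, 4, -6, 0], [-2, 2, 0, -2, 3, 1], [1, -1, 2, -3, 5, 0]].
There the 3×3 minor on rows k ∈ {0, 1, 2}, columns (i,j) ∈ {(0,0), (0,2), (1,1)} is det [[0, -2, -6], [-2, 0, 3], [1, 2, 5]] = -2 ≠ 0, so this unfolding has rank ≥ 3; CP rank is at least every unfolding rank, so rank(T) ≥ 3. (Unfolding ranks only ever bound the CP rank from below — rank(T) can be strictly larger than all of them — so the matching upper bound has to come from an explicit 3-term decomposition.)
Upper bound: T is a sum of 3 rank-1 terms, T = [0, 1] ∘ [0, 1, 1] ∘ [-2, 1, 2] + [1, -1] ∘ [1, -1, 1] ∘ [-2, 0, 2] + [1, 1] ∘ [1, -1, 0] ∘ [2, -2, -1] (one valid choice — decompositions are not unique — normalised so each a, b is primitive with positive first nonzero entry; check it by expanding all entries), so rank(T) ≤ 3.
These bounds meet, so rank(T) = 3.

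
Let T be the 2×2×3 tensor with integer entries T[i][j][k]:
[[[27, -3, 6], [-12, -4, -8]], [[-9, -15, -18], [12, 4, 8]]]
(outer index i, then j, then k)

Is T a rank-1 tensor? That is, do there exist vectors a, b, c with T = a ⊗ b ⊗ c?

The mode-1 unfolding of T (rows indexed by i, columns by (j,k) = (0,0), (0,1), (0,2), (1,0), (1,1), (1,2)) is [[27, -3, 6, -12, -4, -8], [-9, -15, -18, 12, 4, 8]].
There the 2×2 minor on rows i ∈ {0, 1}, columns (j,k) ∈ {(0,0), (0,1)} is det [[27, -3], [-9, -15]] = -432 ≠ 0, so this unfolding has rank ≥ 2; CP rank is at least every unfolding rank, so rank(T) ≥ 2.
In particular rank(T) ≥ 2 > 1, so T is not rank-1.

No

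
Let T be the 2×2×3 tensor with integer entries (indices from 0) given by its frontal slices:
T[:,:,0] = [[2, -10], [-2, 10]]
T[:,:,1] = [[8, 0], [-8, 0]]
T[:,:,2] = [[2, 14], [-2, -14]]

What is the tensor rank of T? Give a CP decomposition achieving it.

rank(T) = 2

Lower bound: in the mode-2 unfolding of T (rows indexed by j, columns by (i,k)) the 2×2 minor on rows j ∈ {0, 1}, columns (i,k) ∈ {(0,0), (0,1)} is det [[2, 8], [-10, 0]] = 80 ≠ 0, so that unfolding has rank ≥ 2 and hence rank(T) ≥ 2 (CP rank is at least every unfolding rank, though it can be larger).
Upper bound: T[i,:,:] = a[i]·M for every slice, with a = (1, -1) and M = [[2, 8, 2], [-10, 0, 14]] (rows j, columns k).
Splitting M by its rows (j = 0, 1), M = (1, 0)(2, 8, 2)ᵀ + (0, 1)(-10, 0, 14)ᵀ.
Hence T = (1, -1) ⊗ (1, 0) ⊗ (2, 8, 2) + (1, -1) ⊗ (0, 1) ⊗ (-10, 0, 14), so rank(T) ≤ 2.
These bounds meet, so rank(T) = 2.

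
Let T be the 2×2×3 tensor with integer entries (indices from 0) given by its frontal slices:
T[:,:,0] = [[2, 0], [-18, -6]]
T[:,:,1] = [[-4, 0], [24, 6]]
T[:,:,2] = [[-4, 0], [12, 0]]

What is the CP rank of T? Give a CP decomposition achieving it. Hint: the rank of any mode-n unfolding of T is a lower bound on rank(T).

Lower bound: the mode-2 unfolding of T (rows indexed by j, columns by (i,k) = (0,0), (0,1), (0,2), (1,0), (1,1), (1,2)) is [[2, -4, -4, -18, 24, 12], [0, 0, 0, -6, 6, 0]].
There the 2×2 minor on rows j ∈ {0, 1}, columns (i,k) ∈ {(0,0), (1,0)} is det [[2, -18], [0, -6]] = -12 ≠ 0, so this unfolding has rank ≥ 2; CP rank is at least every unfolding rank, so rank(T) ≥ 2. (This is only a lower bound: in general the CP rank may exceed every unfolding rank, so we still need to exhibit 2 rank-1 terms summing to T.)
Upper bound — finding two terms. Write S_k = T[:,:,k] for the frontal slices: S₀ = [[2, 0], [-18, -6]], S₁ = [[-4, 0], [24, 6]], S₂ = [[-4, 0], [12, 0]].
If T = a₁ ∘ b₁ ∘ c₁ + a₂ ∘ b₂ ∘ c₂ then each S_k = c₁[k]·a₁b₁ᵀ + c₂[k]·a₂b₂ᵀ. S₀ and S₁ are linearly independent, so a₁b₁ᵀ and a₂b₂ᵀ must span the same plane of matrices: they are the rank-1 matrices of the form x·S₀ + y·S₁.
det(x·S₀ + y·S₁) is −12·x² + 36·xy − 24·y² = (-12)·(x − 2·y)(x − y), vanishing at (x:y) = (2:1) and (1:1).
M₁ = 2·S₀ + S₁ = [[0, 0], [-12, -6]] = (-6)·(0, 1)(2, 1)ᵀ and M₂ = S₀ + S₁ = [[-2, 0], [6, 0]] = (-2)·(1, -3)(1, 0)ᵀ, so take a₁ = (0, 1), b₁ = (2, 1), a₂ = (1, -3), b₂ = (1, 0).
Each slice is an integer combination of E₁ = a₁b₁ᵀ and E₂ = a₂b₂ᵀ: S₀ = −6·E₁ + 2·E₂, S₁ = 6·E₁ − 4·E₂, S₂ = −4·E₂; reading off coefficients, c₁ = (-6, 6, 0) and c₂ = (2, -4, -4).
Hence T = (0, 1) ∘ (2, 1) ∘ (-6, 6, 0) + (1, -3) ∘ (1, 0) ∘ (2, -4, -4), so rank(T) ≤ 2.
These bounds meet, so rank(T) = 2.
Check entry T[0,1,0] = 0: (0)·(1)·(-6) + (1)·(0)·(2) = 0.

rank(T) = 2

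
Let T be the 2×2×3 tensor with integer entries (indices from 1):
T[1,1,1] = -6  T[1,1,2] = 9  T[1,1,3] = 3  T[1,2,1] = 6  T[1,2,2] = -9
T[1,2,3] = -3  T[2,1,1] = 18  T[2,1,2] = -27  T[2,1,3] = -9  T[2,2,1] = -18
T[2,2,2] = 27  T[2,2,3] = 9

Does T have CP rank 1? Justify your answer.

Yes

If T = a ⊗ b ⊗ c then every fibre of T is a multiple of the corresponding factor, so read the factors off the fibres through the nonzero entry T[1,1,1] = -6.
The mode-1 fibre T[:,1,1] = [-6, 18] gives a = (1, -3) (primitive direction); the mode-2 fibre T[1,:,1] = [-6, 6] gives b = (1, -1); then c[k] = T[1,1,k] / (a[1]·b[1]) = [-6, 9, 3] / 1 = (-6, 9, 3).
Expanding (1, -3) ⊗ (1, -1) ⊗ (-6, 9, 3) reproduces all 12 entries of T, so T = (1, -3) ⊗ (1, -1) ⊗ (-6, 9, 3) and rank(T) ≤ 1.
Equivalently every frontal slice T[:,:,k] is c[k] times the rank-1 matrix (1, -3) ⊗ (1, -1). So T has rank 1 (it is nonzero).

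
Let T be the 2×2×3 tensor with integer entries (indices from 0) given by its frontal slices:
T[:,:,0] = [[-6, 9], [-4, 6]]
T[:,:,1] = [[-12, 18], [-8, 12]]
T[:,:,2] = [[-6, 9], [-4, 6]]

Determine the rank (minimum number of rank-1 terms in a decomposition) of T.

Lower bound: T ≠ 0 (e.g. T[0,0,0] = -6), so rank(T) ≥ 1.
Upper bound: the mode-1 fibre T[:,0,0] = [-6, -4] gives a = [3, 2] (primitive direction); the mode-2 fibre T[0,:,0] = [-6, 9] gives b = [2, -3]; then c[k] = T[0,0,k] / (a[0]·b[0]) = [-6, -12, -6] / 6 = [-1, -2, -1].
Expanding [3, 2] ⊗ [2, -3] ⊗ [-1, -2, -1] reproduces all 12 entries of T, so T = [3, 2] ⊗ [2, -3] ⊗ [-1, -2, -1] and rank(T) ≤ 1.
These bounds meet, so rank(T) = 1.

1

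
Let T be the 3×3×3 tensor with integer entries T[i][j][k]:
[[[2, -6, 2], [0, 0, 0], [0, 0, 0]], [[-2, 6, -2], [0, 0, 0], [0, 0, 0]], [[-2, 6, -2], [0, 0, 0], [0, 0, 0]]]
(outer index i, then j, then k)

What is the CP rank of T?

1

Lower bound: T ≠ 0 (e.g. T[0,0,0] = 2), so rank(T) ≥ 1.
Upper bound: the mode-1 fibre T[:,0,0] = [2, -2, -2] gives a = [1, -1, -1] (primitive direction); the mode-2 fibre T[0,:,0] = [2, 0, 0] gives b = [1, 0, 0]; then c[k] = T[0,0,k] / (a[0]·b[0]) = [2, -6, 2] / 1 = [2, -6, 2].
Expanding [1, -1, -1] ∘ [1, 0, 0] ∘ [2, -6, 2] reproduces all 27 entries of T, so T = [1, -1, -1] ∘ [1, 0, 0] ∘ [2, -6, 2] and rank(T) ≤ 1.
These bounds meet, so rank(T) = 1.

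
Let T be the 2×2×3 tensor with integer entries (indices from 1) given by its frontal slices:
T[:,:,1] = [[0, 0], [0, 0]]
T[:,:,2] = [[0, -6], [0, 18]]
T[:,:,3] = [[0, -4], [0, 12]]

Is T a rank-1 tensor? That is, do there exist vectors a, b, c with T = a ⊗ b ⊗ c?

If T = a ⊗ b ⊗ c then every fibre of T is a multiple of the corresponding factor, so read the factors off the fibres through the nonzero entry T[1,2,2] = -6.
The mode-1 fibre T[:,2,2] = [-6, 18] gives a = (1, -3) (primitive direction); the mode-2 fibre T[1,:,2] = [0, -6] gives b = (0, 1); then c[k] = T[1,2,k] / (a[1]·b[2]) = [0, -6, -4] / 1 = (0, -6, -4).
Expanding (1, -3) ⊗ (0, 1) ⊗ (0, -6, -4) reproduces all 12 entries of T, so T = (1, -3) ⊗ (0, 1) ⊗ (0, -6, -4) and rank(T) ≤ 1.
Equivalently every frontal slice T[:,:,k] is c[k] times the rank-1 matrix (1, -3) ⊗ (0, 1). So T has rank 1 (it is nonzero).

Yes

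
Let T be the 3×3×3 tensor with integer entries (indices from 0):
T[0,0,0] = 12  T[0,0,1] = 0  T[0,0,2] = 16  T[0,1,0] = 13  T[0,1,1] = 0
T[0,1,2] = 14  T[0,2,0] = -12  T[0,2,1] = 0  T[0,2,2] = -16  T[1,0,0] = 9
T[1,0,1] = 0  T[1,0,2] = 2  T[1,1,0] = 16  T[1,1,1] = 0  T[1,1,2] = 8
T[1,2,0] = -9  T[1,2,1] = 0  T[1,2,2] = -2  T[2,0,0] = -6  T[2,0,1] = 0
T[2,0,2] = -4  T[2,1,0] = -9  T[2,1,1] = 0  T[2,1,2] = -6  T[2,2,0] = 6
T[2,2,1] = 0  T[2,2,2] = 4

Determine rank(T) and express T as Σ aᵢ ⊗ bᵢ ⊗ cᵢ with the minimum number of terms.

Lower bound: the mode-2 unfolding of T (rows indexed by j, columns by (i,k) = (0,0), (0,1), (0,2), (1,0), (1,1), (1,2), (2,0), (2,1), (2,2)) is [[12, 0, 16, 9, 0, 2, -6, 0, -4], [13, 0, 14, 16, 0, 8, -9, 0, -6], [-12, 0, -16, -9, 0, -2, 6, 0, 4]].
There the 2×2 minor on rows j ∈ {0, 1}, columns (i,k) ∈ {(0,0), (0,2)} is det [[12, 16], [13, 14]] = -40 ≠ 0, so this unfolding has rank ≥ 2; CP rank is at least every unfolding rank, so rank(T) ≥ 2. (Flattening ranks never certify an upper bound on CP rank; for that we must actually write T with 2 rank-1 terms.)
Upper bound — finding two terms. Write S_k = T[:,:,k] for the frontal slices: S₀ = [[12, 13, -12], [9, 16, -9], [-6, -9, 6]], S₁ = [[0, 0, 0], [0, 0, 0], [0, 0, 0]], S₂ = [[16, 14, -16], [2, 8, -2], [-4, -6, 4]].
If T = a₁ ⊗ b₁ ⊗ c₁ + a₂ ⊗ b₂ ⊗ c₂ then each S_k = c₁[k]·a₁b₁ᵀ + c₂[k]·a₂b₂ᵀ. S₀ and S₂ are linearly independent, so a₁b₁ᵀ and a₂b₂ᵀ must span the same plane of matrices: they are the rank-1 matrices of the form x·S₀ + y·S₂.
The 2×2 minor of x·S₀ + y·S₂ on rows {0,1}, columns {0,1} is 75·x² + 200·xy + 100·y² = 25·(x + 2·y)(3·x + 2·y), vanishing at (x:y) = (2:-1) and (2:-3).
M₁ = 2·S₀ − S₂ = [[8, 12, -8], [16, 24, -16], [-8, -12, 8]] = 4·[1, 2, -1][2, 3, -2]ᵀ and M₂ = 2·S₀ − 3·S₂ = [[-24, -16, 24], [12, 8, -12], [0, 0, 0]] = (-4)·[2, -1, 0][3, 2, -3]ᵀ, so take a₁ = [1, 2, -1], b₁ = [2, 3, -2], a₂ = [2, -1, 0], b₂ = [3, 2, -3].
Each slice is an integer combination of E₁ = a₁b₁ᵀ and E₂ = a₂b₂ᵀ: S₀ = 3·E₁ + E₂, S₁ = 0, S₂ = 2·E₁ + 2·E₂; reading off coefficients, c₁ = [3, 0, 2] and c₂ = [1, 0, 2].
Hence T = [1, 2, -1] ⊗ [2, 3, -2] ⊗ [3, 0, 2] + [2, -1, 0] ⊗ [3, 2, -3] ⊗ [1, 0, 2], so rank(T) ≤ 2.
These bounds meet, so rank(T) = 2.

rank(T) = 2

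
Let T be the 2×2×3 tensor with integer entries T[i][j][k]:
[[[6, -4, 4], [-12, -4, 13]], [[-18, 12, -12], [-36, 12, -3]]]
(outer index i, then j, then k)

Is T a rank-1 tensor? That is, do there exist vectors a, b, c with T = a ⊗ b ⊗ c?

No

The mode-2 unfolding of T (rows indexed by j, columns by (i,k) = (0,0), (0,1), (0,2), (1,0), (1,1), (1,2)) is [[6, -4, 4, -18, 12, -12], [-12, -4, 13, -36, 12, -3]].
There the 2×2 minor on rows j ∈ {0, 1}, columns (i,k) ∈ {(0,0), (0,1)} is det [[6, -4], [-12, -4]] = -72 ≠ 0, so this unfolding has rank ≥ 2; CP rank is at least every unfolding rank, so rank(T) ≥ 2.
In particular rank(T) ≥ 2 > 1, so T is not rank-1.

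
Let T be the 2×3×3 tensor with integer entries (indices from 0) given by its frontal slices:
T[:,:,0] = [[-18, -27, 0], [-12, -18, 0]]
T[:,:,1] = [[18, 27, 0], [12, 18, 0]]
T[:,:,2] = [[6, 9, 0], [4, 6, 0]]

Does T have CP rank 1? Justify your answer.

Yes

If T = a (x) b (x) c then every fibre of T is a multiple of the corresponding factor, so read the factors off the fibres through the nonzero entry T[0,0,0] = -18.
The mode-1 fibre T[:,0,0] = [-18, -12] gives a = (3, 2) (primitive direction); the mode-2 fibre T[0,:,0] = [-18, -27, 0] gives b = (2, 3, 0); then c[k] = T[0,0,k] / (a[0]·b[0]) = [-18, 18, 6] / 6 = (-3, 3, 1).
Expanding (3, 2) (x) (2, 3, 0) (x) (-3, 3, 1) reproduces all 18 entries of T, so T = (3, 2) (x) (2, 3, 0) (x) (-3, 3, 1) and rank(T) ≤ 1.
Equivalently every frontal slice T[:,:,k] is c[k] times the rank-1 matrix (3, 2) (x) (2, 3, 0). So T has rank 1 (it is nonzero).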